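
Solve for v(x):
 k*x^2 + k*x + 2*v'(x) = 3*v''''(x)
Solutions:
 v(x) = C1 + C4*exp(2^(1/3)*3^(2/3)*x/3) - k*x^3/6 - k*x^2/4 + (C2*sin(2^(1/3)*3^(1/6)*x/2) + C3*cos(2^(1/3)*3^(1/6)*x/2))*exp(-2^(1/3)*3^(2/3)*x/6)


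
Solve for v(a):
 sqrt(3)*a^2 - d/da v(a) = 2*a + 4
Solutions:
 v(a) = C1 + sqrt(3)*a^3/3 - a^2 - 4*a


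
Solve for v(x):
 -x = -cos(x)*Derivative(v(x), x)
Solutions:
 v(x) = C1 + Integral(x/cos(x), x)


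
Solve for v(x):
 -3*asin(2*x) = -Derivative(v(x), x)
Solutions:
 v(x) = C1 + 3*x*asin(2*x) + 3*sqrt(1 - 4*x^2)/2


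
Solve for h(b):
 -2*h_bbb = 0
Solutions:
 h(b) = C1 + C2*b + C3*b^2


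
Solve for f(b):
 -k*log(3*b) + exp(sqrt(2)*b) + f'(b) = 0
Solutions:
 f(b) = C1 + b*k*log(b) + b*k*(-1 + log(3)) - sqrt(2)*exp(sqrt(2)*b)/2


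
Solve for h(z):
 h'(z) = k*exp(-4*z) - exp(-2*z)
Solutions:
 h(z) = C1 - k*exp(-4*z)/4 + exp(-2*z)/2


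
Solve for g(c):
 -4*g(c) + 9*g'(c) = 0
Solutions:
 g(c) = C1*exp(4*c/9)


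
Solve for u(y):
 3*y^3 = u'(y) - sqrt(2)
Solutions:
 u(y) = C1 + 3*y^4/4 + sqrt(2)*y


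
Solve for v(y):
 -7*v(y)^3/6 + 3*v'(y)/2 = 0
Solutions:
 v(y) = -3*sqrt(2)*sqrt(-1/(C1 + 7*y))/2
 v(y) = 3*sqrt(2)*sqrt(-1/(C1 + 7*y))/2


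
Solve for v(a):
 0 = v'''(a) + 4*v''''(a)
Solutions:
 v(a) = C1 + C2*a + C3*a^2 + C4*exp(-a/4)


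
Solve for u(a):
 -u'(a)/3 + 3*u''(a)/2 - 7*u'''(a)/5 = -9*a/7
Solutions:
 u(a) = C1 + C2*exp(a*(45 - sqrt(345))/84) + C3*exp(a*(sqrt(345) + 45)/84) + 27*a^2/14 + 243*a/14


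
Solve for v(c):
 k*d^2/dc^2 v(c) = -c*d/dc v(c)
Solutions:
 v(c) = C1 + C2*sqrt(k)*erf(sqrt(2)*c*sqrt(1/k)/2)


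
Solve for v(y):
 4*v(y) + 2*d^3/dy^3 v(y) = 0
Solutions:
 v(y) = C3*exp(-2^(1/3)*y) + (C1*sin(2^(1/3)*sqrt(3)*y/2) + C2*cos(2^(1/3)*sqrt(3)*y/2))*exp(2^(1/3)*y/2)


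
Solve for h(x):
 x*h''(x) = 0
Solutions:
 h(x) = C1 + C2*x


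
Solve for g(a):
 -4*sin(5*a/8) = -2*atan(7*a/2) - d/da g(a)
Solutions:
 g(a) = C1 - 2*a*atan(7*a/2) + 2*log(49*a^2 + 4)/7 - 32*cos(5*a/8)/5


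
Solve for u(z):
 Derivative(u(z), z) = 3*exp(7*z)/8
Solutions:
 u(z) = C1 + 3*exp(7*z)/56


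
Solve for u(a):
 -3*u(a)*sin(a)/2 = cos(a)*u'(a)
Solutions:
 u(a) = C1*cos(a)^(3/2)


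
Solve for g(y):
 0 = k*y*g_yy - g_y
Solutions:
 g(y) = C1 + y^(((re(k) + 1)*re(k) + im(k)^2)/(re(k)^2 + im(k)^2))*(C2*sin(log(y)*Abs(im(k))/(re(k)^2 + im(k)^2)) + C3*cos(log(y)*im(k)/(re(k)^2 + im(k)^2)))


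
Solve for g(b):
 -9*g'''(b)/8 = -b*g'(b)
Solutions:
 g(b) = C1 + Integral(C2*airyai(2*3^(1/3)*b/3) + C3*airybi(2*3^(1/3)*b/3), b)


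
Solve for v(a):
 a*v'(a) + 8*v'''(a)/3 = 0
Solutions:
 v(a) = C1 + Integral(C2*airyai(-3^(1/3)*a/2) + C3*airybi(-3^(1/3)*a/2), a)


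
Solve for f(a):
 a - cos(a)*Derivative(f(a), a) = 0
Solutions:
 f(a) = C1 + Integral(a/cos(a), a)


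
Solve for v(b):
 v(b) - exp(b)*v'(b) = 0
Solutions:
 v(b) = C1*exp(-exp(-b))


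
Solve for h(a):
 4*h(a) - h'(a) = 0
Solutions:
 h(a) = C1*exp(4*a)


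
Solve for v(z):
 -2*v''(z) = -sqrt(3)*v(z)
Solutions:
 v(z) = C1*exp(-sqrt(2)*3^(1/4)*z/2) + C2*exp(sqrt(2)*3^(1/4)*z/2)


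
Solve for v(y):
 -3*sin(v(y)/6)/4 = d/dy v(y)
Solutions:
 3*y/4 + 3*log(cos(v(y)/6) - 1) - 3*log(cos(v(y)/6) + 1) = C1


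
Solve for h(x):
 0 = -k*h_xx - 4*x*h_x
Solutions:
 h(x) = C1 + C2*sqrt(k)*erf(sqrt(2)*x*sqrt(1/k))


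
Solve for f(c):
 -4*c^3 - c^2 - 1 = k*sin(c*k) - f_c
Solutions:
 f(c) = C1 + c^4 + c^3/3 + c - cos(c*k)


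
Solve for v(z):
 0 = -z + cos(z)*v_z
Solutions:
 v(z) = C1 + Integral(z/cos(z), z)


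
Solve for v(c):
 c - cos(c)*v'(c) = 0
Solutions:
 v(c) = C1 + Integral(c/cos(c), c)


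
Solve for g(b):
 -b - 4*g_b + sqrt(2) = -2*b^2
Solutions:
 g(b) = C1 + b^3/6 - b^2/8 + sqrt(2)*b/4


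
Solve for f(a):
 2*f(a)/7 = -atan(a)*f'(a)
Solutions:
 f(a) = C1*exp(-2*Integral(1/atan(a), a)/7)


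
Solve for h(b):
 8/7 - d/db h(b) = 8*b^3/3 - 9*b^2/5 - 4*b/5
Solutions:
 h(b) = C1 - 2*b^4/3 + 3*b^3/5 + 2*b^2/5 + 8*b/7


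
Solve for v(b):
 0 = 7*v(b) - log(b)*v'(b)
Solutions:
 v(b) = C1*exp(7*li(b))


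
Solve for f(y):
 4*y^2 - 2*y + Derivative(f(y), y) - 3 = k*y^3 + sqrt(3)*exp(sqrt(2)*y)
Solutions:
 f(y) = C1 + k*y^4/4 - 4*y^3/3 + y^2 + 3*y + sqrt(6)*exp(sqrt(2)*y)/2


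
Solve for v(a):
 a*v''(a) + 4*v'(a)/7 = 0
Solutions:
 v(a) = C1 + C2*a^(3/7)


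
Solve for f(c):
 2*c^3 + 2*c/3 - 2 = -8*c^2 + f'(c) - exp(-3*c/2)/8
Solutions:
 f(c) = C1 + c^4/2 + 8*c^3/3 + c^2/3 - 2*c - exp(-3*c/2)/12


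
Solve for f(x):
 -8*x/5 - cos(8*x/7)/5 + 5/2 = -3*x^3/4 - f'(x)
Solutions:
 f(x) = C1 - 3*x^4/16 + 4*x^2/5 - 5*x/2 + 7*sin(8*x/7)/40


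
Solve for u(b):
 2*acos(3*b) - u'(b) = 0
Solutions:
 u(b) = C1 + 2*b*acos(3*b) - 2*sqrt(1 - 9*b^2)/3


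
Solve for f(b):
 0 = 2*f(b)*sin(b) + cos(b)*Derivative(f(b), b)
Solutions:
 f(b) = C1*cos(b)^2


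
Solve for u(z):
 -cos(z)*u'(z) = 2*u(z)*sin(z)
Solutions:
 u(z) = C1*cos(z)^2


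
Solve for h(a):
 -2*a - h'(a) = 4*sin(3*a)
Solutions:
 h(a) = C1 - a^2 + 4*cos(3*a)/3


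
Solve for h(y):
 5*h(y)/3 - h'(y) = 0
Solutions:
 h(y) = C1*exp(5*y/3)


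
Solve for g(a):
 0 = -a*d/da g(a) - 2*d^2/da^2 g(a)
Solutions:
 g(a) = C1 + C2*erf(a/2)


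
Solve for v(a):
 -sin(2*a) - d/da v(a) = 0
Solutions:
 v(a) = C1 + cos(2*a)/2


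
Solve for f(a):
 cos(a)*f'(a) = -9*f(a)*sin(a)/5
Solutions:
 f(a) = C1*cos(a)^(9/5)


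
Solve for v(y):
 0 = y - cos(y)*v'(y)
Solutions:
 v(y) = C1 + Integral(y/cos(y), y)


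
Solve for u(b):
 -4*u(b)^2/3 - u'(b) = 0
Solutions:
 u(b) = 3/(C1 + 4*b)


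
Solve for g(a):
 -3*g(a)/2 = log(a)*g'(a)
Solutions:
 g(a) = C1*exp(-3*li(a)/2)


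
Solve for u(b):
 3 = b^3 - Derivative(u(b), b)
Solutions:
 u(b) = C1 + b^4/4 - 3*b


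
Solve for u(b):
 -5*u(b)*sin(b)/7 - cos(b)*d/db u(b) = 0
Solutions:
 u(b) = C1*cos(b)^(5/7)


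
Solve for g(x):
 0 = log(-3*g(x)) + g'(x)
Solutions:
 Integral(1/(log(-_y) + log(3)), (_y, g(x))) = C1 - x


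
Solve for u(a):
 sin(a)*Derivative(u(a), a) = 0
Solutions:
 u(a) = C1


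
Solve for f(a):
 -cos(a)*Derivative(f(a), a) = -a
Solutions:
 f(a) = C1 + Integral(a/cos(a), a)


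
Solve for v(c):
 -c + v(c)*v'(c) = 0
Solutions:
 v(c) = -sqrt(C1 + c^2)
 v(c) = sqrt(C1 + c^2)


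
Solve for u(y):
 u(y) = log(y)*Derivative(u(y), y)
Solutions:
 u(y) = C1*exp(li(y))


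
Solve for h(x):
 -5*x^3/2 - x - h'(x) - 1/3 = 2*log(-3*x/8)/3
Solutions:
 h(x) = C1 - 5*x^4/8 - x^2/2 - 2*x*log(-x)/3 + x*(-2*log(3)/3 + 1/3 + 2*log(2))


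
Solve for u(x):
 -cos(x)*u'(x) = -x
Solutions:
 u(x) = C1 + Integral(x/cos(x), x)


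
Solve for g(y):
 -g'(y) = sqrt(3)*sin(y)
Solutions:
 g(y) = C1 + sqrt(3)*cos(y)


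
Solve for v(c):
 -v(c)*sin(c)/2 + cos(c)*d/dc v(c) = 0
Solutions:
 v(c) = C1/sqrt(cos(c))


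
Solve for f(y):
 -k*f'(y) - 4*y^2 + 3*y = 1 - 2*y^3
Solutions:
 f(y) = C1 + y^4/(2*k) - 4*y^3/(3*k) + 3*y^2/(2*k) - y/k


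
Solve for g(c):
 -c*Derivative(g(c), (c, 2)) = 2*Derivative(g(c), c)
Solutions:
 g(c) = C1 + C2/c


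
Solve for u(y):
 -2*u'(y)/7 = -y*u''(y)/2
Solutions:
 u(y) = C1 + C2*y^(11/7)


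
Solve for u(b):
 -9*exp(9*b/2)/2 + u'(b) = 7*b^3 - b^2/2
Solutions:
 u(b) = C1 + 7*b^4/4 - b^3/6 + exp(9*b/2)


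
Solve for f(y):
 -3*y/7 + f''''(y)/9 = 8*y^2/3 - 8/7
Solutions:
 f(y) = C1 + C2*y + C3*y^2 + C4*y^3 + y^6/15 + 9*y^5/280 - 3*y^4/7


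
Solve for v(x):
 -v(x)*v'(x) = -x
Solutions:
 v(x) = -sqrt(C1 + x^2)
 v(x) = sqrt(C1 + x^2)


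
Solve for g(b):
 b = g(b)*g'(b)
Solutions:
 g(b) = -sqrt(C1 + b^2)
 g(b) = sqrt(C1 + b^2)


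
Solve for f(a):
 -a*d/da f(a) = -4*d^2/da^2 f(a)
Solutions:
 f(a) = C1 + C2*erfi(sqrt(2)*a/4)


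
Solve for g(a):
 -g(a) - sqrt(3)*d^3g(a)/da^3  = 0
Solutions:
 g(a) = C3*exp(-3^(5/6)*a/3) + (C1*sin(3^(1/3)*a/2) + C2*cos(3^(1/3)*a/2))*exp(3^(5/6)*a/6)


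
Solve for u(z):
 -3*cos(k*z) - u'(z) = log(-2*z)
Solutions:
 u(z) = C1 - z*log(-z) - z*log(2) + z - 3*Piecewise((sin(k*z)/k, Ne(k, 0)), (z, True))


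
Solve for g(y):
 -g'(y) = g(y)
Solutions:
 g(y) = C1*exp(-y)


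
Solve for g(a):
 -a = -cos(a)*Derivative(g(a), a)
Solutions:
 g(a) = C1 + Integral(a/cos(a), a)


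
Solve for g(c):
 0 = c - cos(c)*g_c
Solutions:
 g(c) = C1 + Integral(c/cos(c), c)


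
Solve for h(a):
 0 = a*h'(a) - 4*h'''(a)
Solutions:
 h(a) = C1 + Integral(C2*airyai(2^(1/3)*a/2) + C3*airybi(2^(1/3)*a/2), a)


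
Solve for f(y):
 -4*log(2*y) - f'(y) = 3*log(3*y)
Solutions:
 f(y) = C1 - 7*y*log(y) - y*log(432) + 7*y


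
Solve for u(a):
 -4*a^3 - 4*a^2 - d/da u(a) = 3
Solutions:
 u(a) = C1 - a^4 - 4*a^3/3 - 3*a


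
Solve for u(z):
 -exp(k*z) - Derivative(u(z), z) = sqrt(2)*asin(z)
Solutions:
 u(z) = C1 - sqrt(2)*(z*asin(z) + sqrt(1 - z^2)) - Piecewise((exp(k*z)/k, Ne(k, 0)), (z, True))


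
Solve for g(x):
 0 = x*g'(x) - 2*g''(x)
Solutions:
 g(x) = C1 + C2*erfi(x/2)


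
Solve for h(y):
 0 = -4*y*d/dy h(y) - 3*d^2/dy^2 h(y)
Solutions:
 h(y) = C1 + C2*erf(sqrt(6)*y/3)


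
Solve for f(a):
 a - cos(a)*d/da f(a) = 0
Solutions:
 f(a) = C1 + Integral(a/cos(a), a)


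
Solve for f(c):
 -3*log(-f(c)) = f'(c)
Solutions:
 -li(-f(c)) = C1 - 3*c


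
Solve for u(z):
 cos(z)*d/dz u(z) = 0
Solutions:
 u(z) = C1


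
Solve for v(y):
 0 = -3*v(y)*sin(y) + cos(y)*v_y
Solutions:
 v(y) = C1/cos(y)^3


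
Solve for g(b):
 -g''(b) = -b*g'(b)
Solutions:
 g(b) = C1 + C2*erfi(sqrt(2)*b/2)


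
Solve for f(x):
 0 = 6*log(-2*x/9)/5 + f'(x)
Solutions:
 f(x) = C1 - 6*x*log(-x)/5 + 6*x*(-log(2) + 1 + 2*log(3))/5


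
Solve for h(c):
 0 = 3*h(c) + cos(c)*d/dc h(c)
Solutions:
 h(c) = C1*(sin(c) - 1)^(3/2)/(sin(c) + 1)^(3/2)


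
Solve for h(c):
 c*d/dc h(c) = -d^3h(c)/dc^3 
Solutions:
 h(c) = C1 + Integral(C2*airyai(-c) + C3*airybi(-c), c)


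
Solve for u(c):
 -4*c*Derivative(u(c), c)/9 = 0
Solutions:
 u(c) = C1


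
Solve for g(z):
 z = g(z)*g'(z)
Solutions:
 g(z) = -sqrt(C1 + z^2)
 g(z) = sqrt(C1 + z^2)


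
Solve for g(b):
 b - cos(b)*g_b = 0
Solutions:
 g(b) = C1 + Integral(b/cos(b), b)


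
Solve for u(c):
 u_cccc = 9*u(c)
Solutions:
 u(c) = C1*exp(-sqrt(3)*c) + C2*exp(sqrt(3)*c) + C3*sin(sqrt(3)*c) + C4*cos(sqrt(3)*c)


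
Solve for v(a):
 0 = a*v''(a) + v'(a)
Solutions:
 v(a) = C1 + C2*log(a)


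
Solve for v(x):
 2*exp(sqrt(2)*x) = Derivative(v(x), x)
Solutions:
 v(x) = C1 + sqrt(2)*exp(sqrt(2)*x)


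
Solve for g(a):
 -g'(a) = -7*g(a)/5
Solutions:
 g(a) = C1*exp(7*a/5)


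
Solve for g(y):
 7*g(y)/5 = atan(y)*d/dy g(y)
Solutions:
 g(y) = C1*exp(7*Integral(1/atan(y), y)/5)


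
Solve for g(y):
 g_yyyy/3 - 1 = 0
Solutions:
 g(y) = C1 + C2*y + C3*y^2 + C4*y^3 + y^4/8


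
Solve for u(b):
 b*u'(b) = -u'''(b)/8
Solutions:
 u(b) = C1 + Integral(C2*airyai(-2*b) + C3*airybi(-2*b), b)


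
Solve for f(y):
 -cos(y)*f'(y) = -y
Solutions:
 f(y) = C1 + Integral(y/cos(y), y)


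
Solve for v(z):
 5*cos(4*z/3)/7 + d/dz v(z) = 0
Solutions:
 v(z) = C1 - 15*sin(4*z/3)/28


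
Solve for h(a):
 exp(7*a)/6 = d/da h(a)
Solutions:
 h(a) = C1 + exp(7*a)/42


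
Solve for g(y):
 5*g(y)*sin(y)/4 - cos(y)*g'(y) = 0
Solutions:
 g(y) = C1/cos(y)^(5/4)


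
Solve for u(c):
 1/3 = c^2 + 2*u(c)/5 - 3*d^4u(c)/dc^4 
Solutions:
 u(c) = C1*exp(-15^(3/4)*2^(1/4)*c/15) + C2*exp(15^(3/4)*2^(1/4)*c/15) + C3*sin(15^(3/4)*2^(1/4)*c/15) + C4*cos(15^(3/4)*2^(1/4)*c/15) - 5*c^2/2 + 5/6


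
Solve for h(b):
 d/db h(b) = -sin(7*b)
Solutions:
 h(b) = C1 + cos(7*b)/7


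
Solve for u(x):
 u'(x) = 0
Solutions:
 u(x) = C1


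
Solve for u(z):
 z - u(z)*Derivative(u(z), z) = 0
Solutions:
 u(z) = -sqrt(C1 + z^2)
 u(z) = sqrt(C1 + z^2)


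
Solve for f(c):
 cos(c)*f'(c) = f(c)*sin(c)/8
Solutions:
 f(c) = C1/cos(c)^(1/8)


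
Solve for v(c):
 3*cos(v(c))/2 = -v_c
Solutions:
 v(c) = pi - asin((C1 + exp(3*c))/(C1 - exp(3*c)))
 v(c) = asin((C1 + exp(3*c))/(C1 - exp(3*c)))


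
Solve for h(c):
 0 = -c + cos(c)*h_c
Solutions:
 h(c) = C1 + Integral(c/cos(c), c)


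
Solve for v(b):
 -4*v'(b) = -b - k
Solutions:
 v(b) = C1 + b^2/8 + b*k/4


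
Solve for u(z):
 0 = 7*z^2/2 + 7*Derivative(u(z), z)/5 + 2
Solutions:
 u(z) = C1 - 5*z^3/6 - 10*z/7


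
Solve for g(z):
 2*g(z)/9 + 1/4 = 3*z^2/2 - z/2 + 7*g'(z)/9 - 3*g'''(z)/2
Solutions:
 g(z) = C1*exp(2^(1/3)*z*(7*2^(1/3)/(sqrt(43)/27 + 1)^(1/3) + 9*(sqrt(43)/27 + 1)^(1/3))/54)*sin(sqrt(3)*z*(-9*(2*sqrt(43)/27 + 2)^(1/3) + 14/(2*sqrt(43)/27 + 2)^(1/3))/54) + C2*exp(2^(1/3)*z*(7*2^(1/3)/(sqrt(43)/27 + 1)^(1/3) + 9*(sqrt(43)/27 + 1)^(1/3))/54)*cos(sqrt(3)*z*(-9*(2*sqrt(43)/27 + 2)^(1/3) + 14/(2*sqrt(43)/27 + 2)^(1/3))/54) + C3*exp(-2^(1/3)*z*(7*2^(1/3)/(sqrt(43)/27 + 1)^(1/3) + 9*(sqrt(43)/27 + 1)^(1/3))/27) + 27*z^2/4 + 45*z + 1251/8


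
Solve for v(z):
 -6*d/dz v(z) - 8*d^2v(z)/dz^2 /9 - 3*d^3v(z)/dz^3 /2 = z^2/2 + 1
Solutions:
 v(z) = C1 - z^3/36 + z^2/81 - 2251*z/17496 + (C2*sin(2*sqrt(713)*z/27) + C3*cos(2*sqrt(713)*z/27))*exp(-8*z/27)


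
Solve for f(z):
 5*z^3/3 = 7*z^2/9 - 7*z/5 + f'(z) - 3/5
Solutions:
 f(z) = C1 + 5*z^4/12 - 7*z^3/27 + 7*z^2/10 + 3*z/5


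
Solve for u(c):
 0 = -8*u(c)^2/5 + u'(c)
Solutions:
 u(c) = -5/(C1 + 8*c)


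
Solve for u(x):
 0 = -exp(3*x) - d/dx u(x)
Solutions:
 u(x) = C1 - exp(3*x)/3


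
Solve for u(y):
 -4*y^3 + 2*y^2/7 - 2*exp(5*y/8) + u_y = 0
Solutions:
 u(y) = C1 + y^4 - 2*y^3/21 + 16*exp(5*y/8)/5


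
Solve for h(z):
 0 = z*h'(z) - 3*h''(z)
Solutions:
 h(z) = C1 + C2*erfi(sqrt(6)*z/6)


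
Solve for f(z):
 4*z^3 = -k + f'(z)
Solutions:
 f(z) = C1 + k*z + z^4


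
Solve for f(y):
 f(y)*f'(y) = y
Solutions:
 f(y) = -sqrt(C1 + y^2)
 f(y) = sqrt(C1 + y^2)


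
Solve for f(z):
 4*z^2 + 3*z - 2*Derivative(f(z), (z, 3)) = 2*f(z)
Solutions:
 f(z) = C3*exp(-z) + 2*z^2 + 3*z/2 + (C1*sin(sqrt(3)*z/2) + C2*cos(sqrt(3)*z/2))*exp(z/2)


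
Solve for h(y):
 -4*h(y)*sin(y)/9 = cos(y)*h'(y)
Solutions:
 h(y) = C1*cos(y)^(4/9)


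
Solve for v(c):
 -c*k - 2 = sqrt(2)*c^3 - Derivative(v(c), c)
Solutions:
 v(c) = C1 + sqrt(2)*c^4/4 + c^2*k/2 + 2*c


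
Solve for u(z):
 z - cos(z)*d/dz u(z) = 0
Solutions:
 u(z) = C1 + Integral(z/cos(z), z)


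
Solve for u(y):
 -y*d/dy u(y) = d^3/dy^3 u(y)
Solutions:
 u(y) = C1 + Integral(C2*airyai(-y) + C3*airybi(-y), y)


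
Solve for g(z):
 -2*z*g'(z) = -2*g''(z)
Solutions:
 g(z) = C1 + C2*erfi(sqrt(2)*z/2)


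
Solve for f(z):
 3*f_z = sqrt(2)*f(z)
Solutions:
 f(z) = C1*exp(sqrt(2)*z/3)


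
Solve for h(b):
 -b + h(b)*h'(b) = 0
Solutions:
 h(b) = -sqrt(C1 + b^2)
 h(b) = sqrt(C1 + b^2)


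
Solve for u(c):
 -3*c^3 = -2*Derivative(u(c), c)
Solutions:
 u(c) = C1 + 3*c^4/8


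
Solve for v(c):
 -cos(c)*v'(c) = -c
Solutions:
 v(c) = C1 + Integral(c/cos(c), c)


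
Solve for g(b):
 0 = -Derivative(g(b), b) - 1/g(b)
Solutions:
 g(b) = -sqrt(C1 - 2*b)
 g(b) = sqrt(C1 - 2*b)


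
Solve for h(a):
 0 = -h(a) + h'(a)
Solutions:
 h(a) = C1*exp(a)


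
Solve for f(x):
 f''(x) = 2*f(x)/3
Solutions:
 f(x) = C1*exp(-sqrt(6)*x/3) + C2*exp(sqrt(6)*x/3)


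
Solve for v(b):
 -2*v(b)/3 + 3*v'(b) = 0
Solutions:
 v(b) = C1*exp(2*b/9)


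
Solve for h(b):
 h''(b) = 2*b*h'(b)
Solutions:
 h(b) = C1 + C2*erfi(b)


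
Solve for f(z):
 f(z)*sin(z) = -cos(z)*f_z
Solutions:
 f(z) = C1*cos(z)


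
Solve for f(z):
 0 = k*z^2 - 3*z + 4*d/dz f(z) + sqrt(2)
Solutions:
 f(z) = C1 - k*z^3/12 + 3*z^2/8 - sqrt(2)*z/4


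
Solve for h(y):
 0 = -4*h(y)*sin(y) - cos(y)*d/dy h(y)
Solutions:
 h(y) = C1*cos(y)^4


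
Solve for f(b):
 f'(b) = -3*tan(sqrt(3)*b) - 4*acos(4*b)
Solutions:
 f(b) = C1 - 4*b*acos(4*b) + sqrt(1 - 16*b^2) + sqrt(3)*log(cos(sqrt(3)*b))


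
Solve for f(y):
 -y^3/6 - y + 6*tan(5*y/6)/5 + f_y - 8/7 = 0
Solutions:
 f(y) = C1 + y^4/24 + y^2/2 + 8*y/7 + 36*log(cos(5*y/6))/25


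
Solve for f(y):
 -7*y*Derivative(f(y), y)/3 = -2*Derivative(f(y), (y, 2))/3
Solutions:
 f(y) = C1 + C2*erfi(sqrt(7)*y/2)


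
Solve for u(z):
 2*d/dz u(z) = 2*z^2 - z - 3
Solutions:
 u(z) = C1 + z^3/3 - z^2/4 - 3*z/2


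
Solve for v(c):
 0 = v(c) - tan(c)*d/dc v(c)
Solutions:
 v(c) = C1*sin(c)


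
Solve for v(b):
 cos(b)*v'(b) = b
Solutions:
 v(b) = C1 + Integral(b/cos(b), b)


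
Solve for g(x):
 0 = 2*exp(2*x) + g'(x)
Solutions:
 g(x) = C1 - exp(2*x)


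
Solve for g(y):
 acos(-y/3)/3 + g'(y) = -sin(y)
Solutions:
 g(y) = C1 - y*acos(-y/3)/3 - sqrt(9 - y^2)/3 + cos(y)


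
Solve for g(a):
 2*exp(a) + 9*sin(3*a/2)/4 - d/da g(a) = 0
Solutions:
 g(a) = C1 + 2*exp(a) - 3*cos(3*a/2)/2


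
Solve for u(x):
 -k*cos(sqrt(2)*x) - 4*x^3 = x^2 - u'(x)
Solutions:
 u(x) = C1 + sqrt(2)*k*sin(sqrt(2)*x)/2 + x^4 + x^3/3


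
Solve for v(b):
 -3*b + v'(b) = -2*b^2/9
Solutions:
 v(b) = C1 - 2*b^3/27 + 3*b^2/2


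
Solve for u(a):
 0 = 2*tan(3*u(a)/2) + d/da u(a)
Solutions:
 u(a) = -2*asin(C1*exp(-3*a))/3 + 2*pi/3
 u(a) = 2*asin(C1*exp(-3*a))/3


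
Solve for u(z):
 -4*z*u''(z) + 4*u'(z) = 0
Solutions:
 u(z) = C1 + C2*z^2


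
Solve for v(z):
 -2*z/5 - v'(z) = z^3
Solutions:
 v(z) = C1 - z^4/4 - z^2/5


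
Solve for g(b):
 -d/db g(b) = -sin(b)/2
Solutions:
 g(b) = C1 - cos(b)/2


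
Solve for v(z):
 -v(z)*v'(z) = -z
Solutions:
 v(z) = -sqrt(C1 + z^2)
 v(z) = sqrt(C1 + z^2)


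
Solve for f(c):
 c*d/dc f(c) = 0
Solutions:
 f(c) = C1


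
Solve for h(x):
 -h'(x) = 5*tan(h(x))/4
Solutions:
 h(x) = pi - asin(C1*exp(-5*x/4))
 h(x) = asin(C1*exp(-5*x/4))


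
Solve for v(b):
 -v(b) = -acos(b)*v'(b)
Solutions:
 v(b) = C1*exp(Integral(1/acos(b), b))


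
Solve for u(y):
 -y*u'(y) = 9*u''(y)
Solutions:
 u(y) = C1 + C2*erf(sqrt(2)*y/6)


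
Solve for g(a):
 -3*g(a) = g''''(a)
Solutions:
 g(a) = (C1*sin(sqrt(2)*3^(1/4)*a/2) + C2*cos(sqrt(2)*3^(1/4)*a/2))*exp(-sqrt(2)*3^(1/4)*a/2) + (C3*sin(sqrt(2)*3^(1/4)*a/2) + C4*cos(sqrt(2)*3^(1/4)*a/2))*exp(sqrt(2)*3^(1/4)*a/2)


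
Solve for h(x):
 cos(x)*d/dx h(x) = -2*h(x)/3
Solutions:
 h(x) = C1*(sin(x) - 1)^(1/3)/(sin(x) + 1)^(1/3)


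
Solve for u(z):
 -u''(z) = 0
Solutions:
 u(z) = C1 + C2*z


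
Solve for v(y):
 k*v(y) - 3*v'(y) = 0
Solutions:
 v(y) = C1*exp(k*y/3)


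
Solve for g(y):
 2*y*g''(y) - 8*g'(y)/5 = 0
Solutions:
 g(y) = C1 + C2*y^(9/5)


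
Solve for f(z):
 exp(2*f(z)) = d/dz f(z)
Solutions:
 f(z) = log(-sqrt(-1/(C1 + z))) - log(2)/2
 f(z) = log(-1/(C1 + z))/2 - log(2)/2


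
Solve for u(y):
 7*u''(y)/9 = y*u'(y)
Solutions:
 u(y) = C1 + C2*erfi(3*sqrt(14)*y/14)


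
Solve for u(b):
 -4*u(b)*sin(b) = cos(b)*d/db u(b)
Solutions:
 u(b) = C1*cos(b)^4


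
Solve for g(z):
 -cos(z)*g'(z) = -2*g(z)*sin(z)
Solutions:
 g(z) = C1/cos(z)^2


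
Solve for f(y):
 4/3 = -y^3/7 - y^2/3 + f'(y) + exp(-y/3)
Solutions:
 f(y) = C1 + y^4/28 + y^3/9 + 4*y/3 + 3*exp(-y/3)


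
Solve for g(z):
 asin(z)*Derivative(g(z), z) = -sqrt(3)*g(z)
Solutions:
 g(z) = C1*exp(-sqrt(3)*Integral(1/asin(z), z))


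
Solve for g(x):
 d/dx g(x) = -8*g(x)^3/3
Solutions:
 g(x) = -sqrt(6)*sqrt(-1/(C1 - 8*x))/2
 g(x) = sqrt(6)*sqrt(-1/(C1 - 8*x))/2


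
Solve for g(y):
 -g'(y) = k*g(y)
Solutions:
 g(y) = C1*exp(-k*y)


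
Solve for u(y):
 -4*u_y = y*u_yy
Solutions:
 u(y) = C1 + C2/y^3


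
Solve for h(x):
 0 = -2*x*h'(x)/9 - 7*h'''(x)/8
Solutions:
 h(x) = C1 + Integral(C2*airyai(-2*294^(1/3)*x/21) + C3*airybi(-2*294^(1/3)*x/21), x)


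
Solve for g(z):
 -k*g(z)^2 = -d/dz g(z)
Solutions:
 g(z) = -1/(C1 + k*z)


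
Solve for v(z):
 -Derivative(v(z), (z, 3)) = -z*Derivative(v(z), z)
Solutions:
 v(z) = C1 + Integral(C2*airyai(z) + C3*airybi(z), z)


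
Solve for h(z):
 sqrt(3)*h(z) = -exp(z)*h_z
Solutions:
 h(z) = C1*exp(sqrt(3)*exp(-z))


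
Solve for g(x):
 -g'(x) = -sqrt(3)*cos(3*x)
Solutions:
 g(x) = C1 + sqrt(3)*sin(3*x)/3


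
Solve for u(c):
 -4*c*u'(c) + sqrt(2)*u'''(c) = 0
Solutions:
 u(c) = C1 + Integral(C2*airyai(sqrt(2)*c) + C3*airybi(sqrt(2)*c), c)


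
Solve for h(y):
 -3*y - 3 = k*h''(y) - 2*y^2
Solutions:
 h(y) = C1 + C2*y + y^4/(6*k) - y^3/(2*k) - 3*y^2/(2*k)


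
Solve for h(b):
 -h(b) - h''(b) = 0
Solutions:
 h(b) = C1*sin(b) + C2*cos(b)


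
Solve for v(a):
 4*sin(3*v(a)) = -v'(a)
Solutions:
 v(a) = -acos((-C1 - exp(24*a))/(C1 - exp(24*a)))/3 + 2*pi/3
 v(a) = acos((-C1 - exp(24*a))/(C1 - exp(24*a)))/3


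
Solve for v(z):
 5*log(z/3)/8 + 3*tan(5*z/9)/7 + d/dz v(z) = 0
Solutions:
 v(z) = C1 - 5*z*log(z)/8 + 5*z/8 + 5*z*log(3)/8 + 27*log(cos(5*z/9))/35


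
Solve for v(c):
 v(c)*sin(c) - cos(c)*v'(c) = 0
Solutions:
 v(c) = C1/cos(c)


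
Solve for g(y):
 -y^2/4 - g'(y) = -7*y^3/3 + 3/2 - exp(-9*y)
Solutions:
 g(y) = C1 + 7*y^4/12 - y^3/12 - 3*y/2 - exp(-9*y)/9


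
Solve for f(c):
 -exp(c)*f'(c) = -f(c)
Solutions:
 f(c) = C1*exp(-exp(-c))


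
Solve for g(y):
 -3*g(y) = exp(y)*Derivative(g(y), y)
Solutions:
 g(y) = C1*exp(3*exp(-y))


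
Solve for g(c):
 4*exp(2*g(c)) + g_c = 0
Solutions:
 g(c) = log(-sqrt(-1/(C1 - 4*c))) - log(2)/2
 g(c) = log(-1/(C1 - 4*c))/2 - log(2)/2


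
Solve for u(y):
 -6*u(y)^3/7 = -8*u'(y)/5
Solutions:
 u(y) = -sqrt(14)*sqrt(-1/(C1 + 15*y))
 u(y) = sqrt(14)*sqrt(-1/(C1 + 15*y))


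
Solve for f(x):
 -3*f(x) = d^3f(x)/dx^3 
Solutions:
 f(x) = C3*exp(-3^(1/3)*x) + (C1*sin(3^(5/6)*x/2) + C2*cos(3^(5/6)*x/2))*exp(3^(1/3)*x/2)


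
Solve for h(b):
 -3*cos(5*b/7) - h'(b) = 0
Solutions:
 h(b) = C1 - 21*sin(5*b/7)/5


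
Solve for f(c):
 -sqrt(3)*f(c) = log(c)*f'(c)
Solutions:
 f(c) = C1*exp(-sqrt(3)*li(c))


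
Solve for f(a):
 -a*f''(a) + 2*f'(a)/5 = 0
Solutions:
 f(a) = C1 + C2*a^(7/5)


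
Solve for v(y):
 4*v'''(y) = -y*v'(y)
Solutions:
 v(y) = C1 + Integral(C2*airyai(-2^(1/3)*y/2) + C3*airybi(-2^(1/3)*y/2), y)


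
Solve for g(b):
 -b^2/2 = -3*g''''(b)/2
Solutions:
 g(b) = C1 + C2*b + C3*b^2 + C4*b^3 + b^6/1080


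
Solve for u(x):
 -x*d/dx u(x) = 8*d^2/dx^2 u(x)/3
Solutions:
 u(x) = C1 + C2*erf(sqrt(3)*x/4)


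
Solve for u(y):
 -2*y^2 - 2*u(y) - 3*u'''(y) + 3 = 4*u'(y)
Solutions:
 u(y) = C1*exp(-y*(-(9 + sqrt(145))^(1/3) + 4/(9 + sqrt(145))^(1/3))/6)*sin(sqrt(3)*y*(4/(9 + sqrt(145))^(1/3) + (9 + sqrt(145))^(1/3))/6) + C2*exp(-y*(-(9 + sqrt(145))^(1/3) + 4/(9 + sqrt(145))^(1/3))/6)*cos(sqrt(3)*y*(4/(9 + sqrt(145))^(1/3) + (9 + sqrt(145))^(1/3))/6) + C3*exp(y*(-(9 + sqrt(145))^(1/3) + 4/(9 + sqrt(145))^(1/3))/3) - y^2 + 4*y - 13/2


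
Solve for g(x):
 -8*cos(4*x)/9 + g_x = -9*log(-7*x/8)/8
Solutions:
 g(x) = C1 - 9*x*log(-x)/8 - 9*x*log(7)/8 + 9*x/8 + 27*x*log(2)/8 + 2*sin(4*x)/9


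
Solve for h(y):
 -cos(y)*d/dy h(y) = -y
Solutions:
 h(y) = C1 + Integral(y/cos(y), y)


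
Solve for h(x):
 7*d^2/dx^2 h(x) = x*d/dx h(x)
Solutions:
 h(x) = C1 + C2*erfi(sqrt(14)*x/14)


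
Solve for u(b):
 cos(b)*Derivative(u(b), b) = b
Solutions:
 u(b) = C1 + Integral(b/cos(b), b)


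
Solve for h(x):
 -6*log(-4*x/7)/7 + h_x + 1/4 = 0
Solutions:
 h(x) = C1 + 6*x*log(-x)/7 + x*(-24*log(7) - 31 + 48*log(2))/28


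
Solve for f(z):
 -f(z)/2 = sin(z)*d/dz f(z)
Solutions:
 f(z) = C1*(cos(z) + 1)^(1/4)/(cos(z) - 1)^(1/4)


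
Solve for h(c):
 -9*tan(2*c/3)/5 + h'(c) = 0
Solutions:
 h(c) = C1 - 27*log(cos(2*c/3))/10


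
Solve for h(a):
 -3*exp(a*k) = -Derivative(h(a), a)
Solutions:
 h(a) = C1 + 3*exp(a*k)/k


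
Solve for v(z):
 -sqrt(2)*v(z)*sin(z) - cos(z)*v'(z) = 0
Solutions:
 v(z) = C1*cos(z)^(sqrt(2))


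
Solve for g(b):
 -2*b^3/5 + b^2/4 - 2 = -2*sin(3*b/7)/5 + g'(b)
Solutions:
 g(b) = C1 - b^4/10 + b^3/12 - 2*b - 14*cos(3*b/7)/15


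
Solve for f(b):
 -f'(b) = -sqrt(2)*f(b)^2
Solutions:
 f(b) = -1/(C1 + sqrt(2)*b)


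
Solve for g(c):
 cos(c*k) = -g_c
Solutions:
 g(c) = C1 - sin(c*k)/k


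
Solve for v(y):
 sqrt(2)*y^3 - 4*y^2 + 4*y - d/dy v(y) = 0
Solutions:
 v(y) = C1 + sqrt(2)*y^4/4 - 4*y^3/3 + 2*y^2


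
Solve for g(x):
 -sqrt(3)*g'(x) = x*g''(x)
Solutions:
 g(x) = C1 + C2*x^(1 - sqrt(3))


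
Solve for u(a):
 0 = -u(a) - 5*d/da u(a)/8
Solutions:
 u(a) = C1*exp(-8*a/5)


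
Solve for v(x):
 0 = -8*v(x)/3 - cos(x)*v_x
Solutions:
 v(x) = C1*(sin(x) - 1)^(4/3)/(sin(x) + 1)^(4/3)


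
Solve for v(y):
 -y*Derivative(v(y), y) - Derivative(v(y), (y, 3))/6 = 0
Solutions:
 v(y) = C1 + Integral(C2*airyai(-6^(1/3)*y) + C3*airybi(-6^(1/3)*y), y)


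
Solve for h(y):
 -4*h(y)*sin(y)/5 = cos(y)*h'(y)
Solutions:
 h(y) = C1*cos(y)^(4/5)


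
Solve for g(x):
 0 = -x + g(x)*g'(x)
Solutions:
 g(x) = -sqrt(C1 + x^2)
 g(x) = sqrt(C1 + x^2)


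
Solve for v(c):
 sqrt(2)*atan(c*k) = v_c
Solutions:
 v(c) = C1 + sqrt(2)*Piecewise((c*atan(c*k) - log(c^2*k^2 + 1)/(2*k), Ne(k, 0)), (0, True))


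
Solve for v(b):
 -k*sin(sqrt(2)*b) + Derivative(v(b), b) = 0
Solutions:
 v(b) = C1 - sqrt(2)*k*cos(sqrt(2)*b)/2


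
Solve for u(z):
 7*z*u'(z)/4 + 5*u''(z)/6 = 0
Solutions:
 u(z) = C1 + C2*erf(sqrt(105)*z/10)


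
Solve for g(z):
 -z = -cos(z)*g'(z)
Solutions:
 g(z) = C1 + Integral(z/cos(z), z)


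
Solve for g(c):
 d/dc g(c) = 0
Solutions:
 g(c) = C1


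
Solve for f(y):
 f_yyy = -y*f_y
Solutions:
 f(y) = C1 + Integral(C2*airyai(-y) + C3*airybi(-y), y)


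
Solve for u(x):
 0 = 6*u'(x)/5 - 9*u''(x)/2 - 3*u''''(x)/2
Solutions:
 u(x) = C1 + C2*exp(5^(1/3)*x*(-5^(1/3)*(2 + sqrt(29))^(1/3) + 5/(2 + sqrt(29))^(1/3))/10)*sin(sqrt(3)*5^(1/3)*x*(5/(2 + sqrt(29))^(1/3) + 5^(1/3)*(2 + sqrt(29))^(1/3))/10) + C3*exp(5^(1/3)*x*(-5^(1/3)*(2 + sqrt(29))^(1/3) + 5/(2 + sqrt(29))^(1/3))/10)*cos(sqrt(3)*5^(1/3)*x*(5/(2 + sqrt(29))^(1/3) + 5^(1/3)*(2 + sqrt(29))^(1/3))/10) + C4*exp(5^(1/3)*x*(-1/(2 + sqrt(29))^(1/3) + 5^(1/3)*(2 + sqrt(29))^(1/3)/5))


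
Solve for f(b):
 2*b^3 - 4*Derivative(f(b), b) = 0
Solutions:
 f(b) = C1 + b^4/8


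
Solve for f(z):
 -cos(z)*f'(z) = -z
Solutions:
 f(z) = C1 + Integral(z/cos(z), z)


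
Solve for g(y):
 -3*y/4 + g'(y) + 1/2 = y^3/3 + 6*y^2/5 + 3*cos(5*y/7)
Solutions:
 g(y) = C1 + y^4/12 + 2*y^3/5 + 3*y^2/8 - y/2 + 21*sin(5*y/7)/5


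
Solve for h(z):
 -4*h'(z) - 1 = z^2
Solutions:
 h(z) = C1 - z^3/12 - z/4


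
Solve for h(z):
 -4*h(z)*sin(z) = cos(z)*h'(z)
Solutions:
 h(z) = C1*cos(z)^4


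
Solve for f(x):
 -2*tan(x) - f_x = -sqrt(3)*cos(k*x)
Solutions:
 f(x) = C1 + sqrt(3)*Piecewise((sin(k*x)/k, Ne(k, 0)), (x, True)) + 2*log(cos(x))


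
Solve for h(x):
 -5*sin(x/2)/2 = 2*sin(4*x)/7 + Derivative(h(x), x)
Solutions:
 h(x) = C1 + 5*cos(x/2) + cos(4*x)/14


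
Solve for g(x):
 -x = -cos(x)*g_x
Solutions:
 g(x) = C1 + Integral(x/cos(x), x)


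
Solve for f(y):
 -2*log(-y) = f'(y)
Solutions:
 f(y) = C1 - 2*y*log(-y) + 2*y


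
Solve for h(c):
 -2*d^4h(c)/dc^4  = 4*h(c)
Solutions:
 h(c) = (C1*sin(2^(3/4)*c/2) + C2*cos(2^(3/4)*c/2))*exp(-2^(3/4)*c/2) + (C3*sin(2^(3/4)*c/2) + C4*cos(2^(3/4)*c/2))*exp(2^(3/4)*c/2)


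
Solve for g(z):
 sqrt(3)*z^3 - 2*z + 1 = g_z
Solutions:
 g(z) = C1 + sqrt(3)*z^4/4 - z^2 + z


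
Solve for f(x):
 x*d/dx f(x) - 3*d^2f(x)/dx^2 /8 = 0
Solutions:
 f(x) = C1 + C2*erfi(2*sqrt(3)*x/3)


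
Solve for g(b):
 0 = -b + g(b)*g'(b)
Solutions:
 g(b) = -sqrt(C1 + b^2)
 g(b) = sqrt(C1 + b^2)


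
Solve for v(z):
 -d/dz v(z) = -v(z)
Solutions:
 v(z) = C1*exp(z)


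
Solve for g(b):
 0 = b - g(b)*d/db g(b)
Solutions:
 g(b) = -sqrt(C1 + b^2)
 g(b) = sqrt(C1 + b^2)


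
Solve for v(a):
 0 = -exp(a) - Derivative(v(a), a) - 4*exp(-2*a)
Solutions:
 v(a) = C1 - exp(a) + 2*exp(-2*a)


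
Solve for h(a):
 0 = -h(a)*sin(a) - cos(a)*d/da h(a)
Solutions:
 h(a) = C1*cos(a)


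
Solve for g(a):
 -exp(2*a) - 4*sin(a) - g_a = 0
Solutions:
 g(a) = C1 - exp(2*a)/2 + 4*cos(a)


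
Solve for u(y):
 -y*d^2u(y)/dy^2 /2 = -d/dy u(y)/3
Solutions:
 u(y) = C1 + C2*y^(5/3)


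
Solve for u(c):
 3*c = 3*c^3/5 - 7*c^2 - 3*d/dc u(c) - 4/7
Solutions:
 u(c) = C1 + c^4/20 - 7*c^3/9 - c^2/2 - 4*c/21


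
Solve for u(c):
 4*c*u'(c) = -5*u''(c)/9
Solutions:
 u(c) = C1 + C2*erf(3*sqrt(10)*c/5)


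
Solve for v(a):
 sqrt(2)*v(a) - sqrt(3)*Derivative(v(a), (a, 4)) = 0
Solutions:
 v(a) = C1*exp(-2^(1/8)*3^(7/8)*a/3) + C2*exp(2^(1/8)*3^(7/8)*a/3) + C3*sin(2^(1/8)*3^(7/8)*a/3) + C4*cos(2^(1/8)*3^(7/8)*a/3)


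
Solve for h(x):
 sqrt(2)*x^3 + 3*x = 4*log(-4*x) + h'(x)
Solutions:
 h(x) = C1 + sqrt(2)*x^4/4 + 3*x^2/2 - 4*x*log(-x) + 4*x*(1 - 2*log(2))


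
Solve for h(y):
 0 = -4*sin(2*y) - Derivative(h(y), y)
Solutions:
 h(y) = C1 + 2*cos(2*y)


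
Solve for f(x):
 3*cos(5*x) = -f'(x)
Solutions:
 f(x) = C1 - 3*sin(5*x)/5


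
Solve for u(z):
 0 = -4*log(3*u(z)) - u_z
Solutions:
 Integral(1/(log(_y) + log(3)), (_y, u(z)))/4 = C1 - z


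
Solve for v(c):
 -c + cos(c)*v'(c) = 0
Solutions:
 v(c) = C1 + Integral(c/cos(c), c)


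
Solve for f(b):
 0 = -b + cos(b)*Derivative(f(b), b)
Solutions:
 f(b) = C1 + Integral(b/cos(b), b)


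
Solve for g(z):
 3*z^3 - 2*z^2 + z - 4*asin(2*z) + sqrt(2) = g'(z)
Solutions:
 g(z) = C1 + 3*z^4/4 - 2*z^3/3 + z^2/2 - 4*z*asin(2*z) + sqrt(2)*z - 2*sqrt(1 - 4*z^2)


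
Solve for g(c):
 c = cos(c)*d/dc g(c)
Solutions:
 g(c) = C1 + Integral(c/cos(c), c)


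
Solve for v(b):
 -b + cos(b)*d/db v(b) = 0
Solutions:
 v(b) = C1 + Integral(b/cos(b), b)


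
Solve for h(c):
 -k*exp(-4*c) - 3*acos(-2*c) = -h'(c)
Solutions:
 h(c) = C1 + 3*c*acos(-2*c) - k*exp(-4*c)/4 + 3*sqrt(1 - 4*c^2)/2


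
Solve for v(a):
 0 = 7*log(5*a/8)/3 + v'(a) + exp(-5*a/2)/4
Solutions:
 v(a) = C1 - 7*a*log(a)/3 + a*(-7*log(5)/3 + 7/3 + 7*log(2)) + exp(-5*a/2)/10


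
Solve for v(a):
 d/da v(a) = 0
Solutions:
 v(a) = C1


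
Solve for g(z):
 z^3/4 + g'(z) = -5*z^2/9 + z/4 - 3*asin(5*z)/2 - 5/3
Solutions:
 g(z) = C1 - z^4/16 - 5*z^3/27 + z^2/8 - 3*z*asin(5*z)/2 - 5*z/3 - 3*sqrt(1 - 25*z^2)/10


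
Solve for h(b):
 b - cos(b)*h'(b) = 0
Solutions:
 h(b) = C1 + Integral(b/cos(b), b)


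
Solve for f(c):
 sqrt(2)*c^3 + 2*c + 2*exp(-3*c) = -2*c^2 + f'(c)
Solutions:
 f(c) = C1 + sqrt(2)*c^4/4 + 2*c^3/3 + c^2 - 2*exp(-3*c)/3


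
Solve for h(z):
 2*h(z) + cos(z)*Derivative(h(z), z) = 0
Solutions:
 h(z) = C1*(sin(z) - 1)/(sin(z) + 1)


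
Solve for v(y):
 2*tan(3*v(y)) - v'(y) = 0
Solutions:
 v(y) = -asin(C1*exp(6*y))/3 + pi/3
 v(y) = asin(C1*exp(6*y))/3


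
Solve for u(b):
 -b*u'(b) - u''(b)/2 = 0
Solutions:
 u(b) = C1 + C2*erf(b)


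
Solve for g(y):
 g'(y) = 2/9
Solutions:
 g(y) = C1 + 2*y/9


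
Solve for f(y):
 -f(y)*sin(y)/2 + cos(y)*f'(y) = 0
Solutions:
 f(y) = C1/sqrt(cos(y))


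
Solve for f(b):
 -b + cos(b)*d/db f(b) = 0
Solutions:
 f(b) = C1 + Integral(b/cos(b), b)


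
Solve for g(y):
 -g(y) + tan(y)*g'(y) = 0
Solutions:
 g(y) = C1*sin(y)


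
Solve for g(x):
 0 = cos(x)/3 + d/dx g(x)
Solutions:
 g(x) = C1 - sin(x)/3


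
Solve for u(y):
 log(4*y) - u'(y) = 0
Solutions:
 u(y) = C1 + y*log(y) - y + y*log(4)


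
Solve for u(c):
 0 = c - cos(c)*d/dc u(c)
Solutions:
 u(c) = C1 + Integral(c/cos(c), c)


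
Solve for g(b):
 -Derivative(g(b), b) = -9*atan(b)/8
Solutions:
 g(b) = C1 + 9*b*atan(b)/8 - 9*log(b^2 + 1)/16


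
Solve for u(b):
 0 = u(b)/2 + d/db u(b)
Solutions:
 u(b) = C1*exp(-b/2)


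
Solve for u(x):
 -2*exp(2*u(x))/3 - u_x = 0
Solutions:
 u(x) = log(-sqrt(1/(C1 + 2*x))) - log(2) + log(6)/2
 u(x) = log(1/(C1 + 2*x))/2 - log(2) + log(6)/2


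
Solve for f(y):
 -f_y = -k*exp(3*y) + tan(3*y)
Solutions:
 f(y) = C1 + k*exp(3*y)/3 + log(cos(3*y))/3


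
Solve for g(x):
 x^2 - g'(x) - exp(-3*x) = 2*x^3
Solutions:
 g(x) = C1 - x^4/2 + x^3/3 + exp(-3*x)/3


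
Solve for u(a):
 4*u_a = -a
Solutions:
 u(a) = C1 - a^2/8


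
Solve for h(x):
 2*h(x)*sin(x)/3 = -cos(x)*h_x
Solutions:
 h(x) = C1*cos(x)^(2/3)


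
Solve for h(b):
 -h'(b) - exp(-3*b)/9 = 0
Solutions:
 h(b) = C1 + exp(-3*b)/27


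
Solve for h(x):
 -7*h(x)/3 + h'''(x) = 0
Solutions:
 h(x) = C3*exp(3^(2/3)*7^(1/3)*x/3) + (C1*sin(3^(1/6)*7^(1/3)*x/2) + C2*cos(3^(1/6)*7^(1/3)*x/2))*exp(-3^(2/3)*7^(1/3)*x/6)


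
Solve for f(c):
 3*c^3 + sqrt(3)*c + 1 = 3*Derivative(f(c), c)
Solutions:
 f(c) = C1 + c^4/4 + sqrt(3)*c^2/6 + c/3


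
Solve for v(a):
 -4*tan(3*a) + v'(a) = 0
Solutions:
 v(a) = C1 - 4*log(cos(3*a))/3


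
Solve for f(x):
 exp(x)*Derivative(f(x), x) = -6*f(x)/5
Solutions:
 f(x) = C1*exp(6*exp(-x)/5)


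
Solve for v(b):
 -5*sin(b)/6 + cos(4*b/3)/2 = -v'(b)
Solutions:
 v(b) = C1 - 3*sin(4*b/3)/8 - 5*cos(b)/6


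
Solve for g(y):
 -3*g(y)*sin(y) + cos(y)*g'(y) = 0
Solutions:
 g(y) = C1/cos(y)^3


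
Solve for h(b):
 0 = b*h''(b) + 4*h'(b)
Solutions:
 h(b) = C1 + C2/b^3


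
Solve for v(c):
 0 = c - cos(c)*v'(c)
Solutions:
 v(c) = C1 + Integral(c/cos(c), c)


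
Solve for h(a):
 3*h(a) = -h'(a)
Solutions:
 h(a) = C1*exp(-3*a)


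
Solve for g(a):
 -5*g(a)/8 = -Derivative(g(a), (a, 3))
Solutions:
 g(a) = C3*exp(5^(1/3)*a/2) + (C1*sin(sqrt(3)*5^(1/3)*a/4) + C2*cos(sqrt(3)*5^(1/3)*a/4))*exp(-5^(1/3)*a/4)


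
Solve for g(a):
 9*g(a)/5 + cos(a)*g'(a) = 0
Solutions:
 g(a) = C1*(sin(a) - 1)^(9/10)/(sin(a) + 1)^(9/10)


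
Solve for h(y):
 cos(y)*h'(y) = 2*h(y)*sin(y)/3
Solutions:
 h(y) = C1/cos(y)^(2/3)


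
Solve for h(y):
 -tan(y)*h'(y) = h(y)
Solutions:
 h(y) = C1/sin(y)


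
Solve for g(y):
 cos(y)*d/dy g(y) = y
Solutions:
 g(y) = C1 + Integral(y/cos(y), y)


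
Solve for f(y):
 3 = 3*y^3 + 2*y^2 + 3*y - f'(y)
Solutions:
 f(y) = C1 + 3*y^4/4 + 2*y^3/3 + 3*y^2/2 - 3*y


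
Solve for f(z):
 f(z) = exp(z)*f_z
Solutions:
 f(z) = C1*exp(-exp(-z))


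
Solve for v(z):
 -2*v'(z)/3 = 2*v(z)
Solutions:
 v(z) = C1*exp(-3*z)


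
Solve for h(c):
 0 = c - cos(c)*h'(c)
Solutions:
 h(c) = C1 + Integral(c/cos(c), c)


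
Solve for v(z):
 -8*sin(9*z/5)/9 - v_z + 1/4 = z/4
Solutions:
 v(z) = C1 - z^2/8 + z/4 + 40*cos(9*z/5)/81


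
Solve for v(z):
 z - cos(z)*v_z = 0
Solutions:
 v(z) = C1 + Integral(z/cos(z), z)


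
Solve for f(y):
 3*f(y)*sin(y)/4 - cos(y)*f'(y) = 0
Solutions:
 f(y) = C1/cos(y)^(3/4)


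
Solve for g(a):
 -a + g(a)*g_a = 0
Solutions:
 g(a) = -sqrt(C1 + a^2)
 g(a) = sqrt(C1 + a^2)


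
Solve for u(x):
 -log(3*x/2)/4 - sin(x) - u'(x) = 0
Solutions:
 u(x) = C1 - x*log(x)/4 - x*log(3)/4 + x*log(2)/4 + x/4 + cos(x)


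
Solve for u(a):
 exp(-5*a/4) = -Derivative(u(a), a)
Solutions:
 u(a) = C1 + 4*exp(-5*a/4)/5


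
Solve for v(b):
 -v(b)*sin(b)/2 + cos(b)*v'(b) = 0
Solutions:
 v(b) = C1/sqrt(cos(b))


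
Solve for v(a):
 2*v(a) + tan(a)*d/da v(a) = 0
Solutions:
 v(a) = C1/sin(a)^2


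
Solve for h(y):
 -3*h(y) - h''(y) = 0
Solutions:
 h(y) = C1*sin(sqrt(3)*y) + C2*cos(sqrt(3)*y)


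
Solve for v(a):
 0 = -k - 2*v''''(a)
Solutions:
 v(a) = C1 + C2*a + C3*a^2 + C4*a^3 - a^4*k/48


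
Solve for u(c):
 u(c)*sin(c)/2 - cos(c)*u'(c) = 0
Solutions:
 u(c) = C1/sqrt(cos(c))


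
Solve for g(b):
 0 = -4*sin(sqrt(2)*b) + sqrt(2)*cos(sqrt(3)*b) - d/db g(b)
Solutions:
 g(b) = C1 + sqrt(6)*sin(sqrt(3)*b)/3 + 2*sqrt(2)*cos(sqrt(2)*b)


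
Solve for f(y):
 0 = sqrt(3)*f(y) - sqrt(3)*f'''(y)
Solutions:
 f(y) = C3*exp(y) + (C1*sin(sqrt(3)*y/2) + C2*cos(sqrt(3)*y/2))*exp(-y/2)


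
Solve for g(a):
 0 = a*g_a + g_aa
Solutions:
 g(a) = C1 + C2*erf(sqrt(2)*a/2)


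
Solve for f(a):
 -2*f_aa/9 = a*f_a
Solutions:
 f(a) = C1 + C2*erf(3*a/2)


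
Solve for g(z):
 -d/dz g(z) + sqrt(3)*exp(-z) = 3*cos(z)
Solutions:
 g(z) = C1 - 3*sin(z) - sqrt(3)*exp(-z)


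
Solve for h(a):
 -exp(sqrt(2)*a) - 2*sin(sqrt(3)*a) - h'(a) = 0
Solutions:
 h(a) = C1 - sqrt(2)*exp(sqrt(2)*a)/2 + 2*sqrt(3)*cos(sqrt(3)*a)/3


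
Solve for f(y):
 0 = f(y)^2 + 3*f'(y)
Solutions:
 f(y) = 3/(C1 + y)


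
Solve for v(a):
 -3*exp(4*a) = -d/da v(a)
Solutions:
 v(a) = C1 + 3*exp(4*a)/4


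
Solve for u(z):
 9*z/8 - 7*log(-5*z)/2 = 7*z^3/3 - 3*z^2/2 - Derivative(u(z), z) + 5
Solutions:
 u(z) = C1 + 7*z^4/12 - z^3/2 - 9*z^2/16 + 7*z*log(-z)/2 + z*(3 + 7*log(5))/2


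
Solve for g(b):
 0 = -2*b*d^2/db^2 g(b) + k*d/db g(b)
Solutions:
 g(b) = C1 + b^(re(k)/2 + 1)*(C2*sin(log(b)*Abs(im(k))/2) + C3*cos(log(b)*im(k)/2))


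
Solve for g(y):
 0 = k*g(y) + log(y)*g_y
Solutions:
 g(y) = C1*exp(-k*li(y))


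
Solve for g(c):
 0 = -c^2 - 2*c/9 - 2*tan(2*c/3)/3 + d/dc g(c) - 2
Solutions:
 g(c) = C1 + c^3/3 + c^2/9 + 2*c - log(cos(2*c/3))


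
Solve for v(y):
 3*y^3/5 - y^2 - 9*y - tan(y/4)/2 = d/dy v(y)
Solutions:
 v(y) = C1 + 3*y^4/20 - y^3/3 - 9*y^2/2 + 2*log(cos(y/4))


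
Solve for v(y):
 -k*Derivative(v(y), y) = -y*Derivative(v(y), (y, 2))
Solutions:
 v(y) = C1 + y^(re(k) + 1)*(C2*sin(log(y)*Abs(im(k))) + C3*cos(log(y)*im(k)))


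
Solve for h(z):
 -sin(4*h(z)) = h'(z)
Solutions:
 h(z) = -acos((-C1 - exp(8*z))/(C1 - exp(8*z)))/4 + pi/2
 h(z) = acos((-C1 - exp(8*z))/(C1 - exp(8*z)))/4


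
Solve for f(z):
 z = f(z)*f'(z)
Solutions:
 f(z) = -sqrt(C1 + z^2)
 f(z) = sqrt(C1 + z^2)


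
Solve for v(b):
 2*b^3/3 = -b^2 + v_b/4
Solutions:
 v(b) = C1 + 2*b^4/3 + 4*b^3/3


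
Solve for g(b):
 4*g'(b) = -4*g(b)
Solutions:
 g(b) = C1*exp(-b)


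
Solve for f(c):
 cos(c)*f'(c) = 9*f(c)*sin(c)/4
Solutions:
 f(c) = C1/cos(c)^(9/4)


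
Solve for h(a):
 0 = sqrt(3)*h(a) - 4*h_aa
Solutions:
 h(a) = C1*exp(-3^(1/4)*a/2) + C2*exp(3^(1/4)*a/2)


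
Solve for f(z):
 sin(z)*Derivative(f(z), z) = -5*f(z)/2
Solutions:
 f(z) = C1*(cos(z) + 1)^(5/4)/(cos(z) - 1)^(5/4)


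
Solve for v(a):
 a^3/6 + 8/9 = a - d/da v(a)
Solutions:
 v(a) = C1 - a^4/24 + a^2/2 - 8*a/9


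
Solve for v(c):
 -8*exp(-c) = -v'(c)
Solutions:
 v(c) = C1 - 8*exp(-c)


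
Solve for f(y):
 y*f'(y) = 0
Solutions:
 f(y) = C1


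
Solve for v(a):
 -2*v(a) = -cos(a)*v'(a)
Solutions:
 v(a) = C1*(sin(a) + 1)/(sin(a) - 1)


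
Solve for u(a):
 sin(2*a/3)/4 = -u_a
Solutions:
 u(a) = C1 + 3*cos(2*a/3)/8


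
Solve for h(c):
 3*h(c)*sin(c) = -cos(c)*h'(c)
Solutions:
 h(c) = C1*cos(c)^3


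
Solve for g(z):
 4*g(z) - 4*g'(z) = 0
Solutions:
 g(z) = C1*exp(z)


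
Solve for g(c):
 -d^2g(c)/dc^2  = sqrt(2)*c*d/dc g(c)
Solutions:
 g(c) = C1 + C2*erf(2^(3/4)*c/2)


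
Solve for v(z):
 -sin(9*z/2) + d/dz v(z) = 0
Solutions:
 v(z) = C1 - 2*cos(9*z/2)/9


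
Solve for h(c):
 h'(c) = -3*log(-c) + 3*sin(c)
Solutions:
 h(c) = C1 - 3*c*log(-c) + 3*c - 3*cos(c)
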